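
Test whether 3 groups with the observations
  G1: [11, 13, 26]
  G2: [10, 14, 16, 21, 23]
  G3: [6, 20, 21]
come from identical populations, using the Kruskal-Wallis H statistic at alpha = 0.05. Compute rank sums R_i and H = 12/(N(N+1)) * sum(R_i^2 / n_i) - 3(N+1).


Step 1: Combine all N = 11 observations and assign midranks.
sorted (value, group, rank): (6,G3,1), (10,G2,2), (11,G1,3), (13,G1,4), (14,G2,5), (16,G2,6), (20,G3,7), (21,G2,8.5), (21,G3,8.5), (23,G2,10), (26,G1,11)
Step 2: Sum ranks within each group.
R_1 = 18 (n_1 = 3)
R_2 = 31.5 (n_2 = 5)
R_3 = 16.5 (n_3 = 3)
Step 3: H = 12/(N(N+1)) * sum(R_i^2/n_i) - 3(N+1)
     = 12/(11*12) * (18^2/3 + 31.5^2/5 + 16.5^2/3) - 3*12
     = 0.090909 * 397.2 - 36
     = 0.109091.
Step 4: Ties present; correction factor C = 1 - 6/(11^3 - 11) = 0.995455. Corrected H = 0.109091 / 0.995455 = 0.109589.
Step 5: Under H0, H ~ chi^2(2); p-value = 0.946680.
Step 6: alpha = 0.05. fail to reject H0.

H = 0.1096, df = 2, p = 0.946680, fail to reject H0.


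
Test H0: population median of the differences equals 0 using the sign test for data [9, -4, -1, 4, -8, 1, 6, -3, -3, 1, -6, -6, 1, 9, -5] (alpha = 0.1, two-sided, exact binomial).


Step 1: Discard zero differences. Original n = 15; n_eff = number of nonzero differences = 15.
Nonzero differences (with sign): +9, -4, -1, +4, -8, +1, +6, -3, -3, +1, -6, -6, +1, +9, -5
Step 2: Count signs: positive = 7, negative = 8.
Step 3: Under H0: P(positive) = 0.5, so the number of positives S ~ Bin(15, 0.5).
Step 4: Two-sided exact p-value = sum of Bin(15,0.5) probabilities at or below the observed probability = 1.000000.
Step 5: alpha = 0.1. fail to reject H0.

n_eff = 15, pos = 7, neg = 8, p = 1.000000, fail to reject H0.


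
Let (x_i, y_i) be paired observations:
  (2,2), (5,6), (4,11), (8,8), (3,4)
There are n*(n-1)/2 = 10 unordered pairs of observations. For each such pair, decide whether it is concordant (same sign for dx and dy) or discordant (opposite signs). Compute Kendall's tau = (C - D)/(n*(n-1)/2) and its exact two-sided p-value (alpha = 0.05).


Step 1: Enumerate the 10 unordered pairs (i,j) with i<j and classify each by sign(x_j-x_i) * sign(y_j-y_i).
  (1,2):dx=+3,dy=+4->C; (1,3):dx=+2,dy=+9->C; (1,4):dx=+6,dy=+6->C; (1,5):dx=+1,dy=+2->C
  (2,3):dx=-1,dy=+5->D; (2,4):dx=+3,dy=+2->C; (2,5):dx=-2,dy=-2->C; (3,4):dx=+4,dy=-3->D
  (3,5):dx=-1,dy=-7->C; (4,5):dx=-5,dy=-4->C
Step 2: C = 8, D = 2, total pairs = 10.
Step 3: tau = (C - D)/(n(n-1)/2) = (8 - 2)/10 = 0.600000.
Step 4: Exact two-sided p-value (enumerate n! = 120 permutations of y under H0): p = 0.233333.
Step 5: alpha = 0.05. fail to reject H0.

tau_b = 0.6000 (C=8, D=2), p = 0.233333, fail to reject H0.


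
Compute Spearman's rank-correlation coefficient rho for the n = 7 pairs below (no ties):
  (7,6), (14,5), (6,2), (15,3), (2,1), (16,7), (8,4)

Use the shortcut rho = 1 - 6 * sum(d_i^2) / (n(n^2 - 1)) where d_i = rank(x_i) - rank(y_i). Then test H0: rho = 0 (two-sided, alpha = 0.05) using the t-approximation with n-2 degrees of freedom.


Step 1: Rank x and y separately (midranks; no ties here).
rank(x): 7->3, 14->5, 6->2, 15->6, 2->1, 16->7, 8->4
rank(y): 6->6, 5->5, 2->2, 3->3, 1->1, 7->7, 4->4
Step 2: d_i = R_x(i) - R_y(i); compute d_i^2.
  (3-6)^2=9, (5-5)^2=0, (2-2)^2=0, (6-3)^2=9, (1-1)^2=0, (7-7)^2=0, (4-4)^2=0
sum(d^2) = 18.
Step 3: rho = 1 - 6*18 / (7*(7^2 - 1)) = 1 - 108/336 = 0.678571.
Step 4: Under H0, t = rho * sqrt((n-2)/(1-rho^2)) = 2.0657 ~ t(5).
Step 5: Two-sided p-value from the t-distribution with 5 df = 0.093750.
Step 6: alpha = 0.05. fail to reject H0.

rho = 0.6786, p = 0.093750, fail to reject H0 at alpha = 0.05.


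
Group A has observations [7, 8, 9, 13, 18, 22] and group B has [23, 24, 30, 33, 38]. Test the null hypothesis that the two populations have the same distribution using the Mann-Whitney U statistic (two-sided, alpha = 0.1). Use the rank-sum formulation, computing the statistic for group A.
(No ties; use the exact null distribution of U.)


Step 1: Combine and sort all 11 observations; assign midranks.
sorted (value, group): (7,X), (8,X), (9,X), (13,X), (18,X), (22,X), (23,Y), (24,Y), (30,Y), (33,Y), (38,Y)
ranks: 7->1, 8->2, 9->3, 13->4, 18->5, 22->6, 23->7, 24->8, 30->9, 33->10, 38->11
Step 2: Rank sum for X: R1 = 1 + 2 + 3 + 4 + 5 + 6 = 21.
Step 3: U_X = R1 - n1(n1+1)/2 = 21 - 6*7/2 = 21 - 21 = 0.
       U_Y = n1*n2 - U_X = 30 - 0 = 30.
Step 4: No ties, so the exact null distribution of U (based on enumerating the C(11,6) = 462 equally likely rank assignments) gives the two-sided p-value.
Step 5: p-value = 0.004329; compare to alpha = 0.1. reject H0.

U_X = 0, p = 0.004329, reject H0 at alpha = 0.1.


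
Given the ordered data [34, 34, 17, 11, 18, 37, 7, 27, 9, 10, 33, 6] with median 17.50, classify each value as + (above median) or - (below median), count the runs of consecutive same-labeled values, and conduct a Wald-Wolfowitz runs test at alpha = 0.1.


Step 1: Compute median = 17.50; label A = above, B = below.
Labels in order: AABBAABABBAB  (n_A = 6, n_B = 6)
Step 2: Count runs R = 8.
Step 3: Under H0 (random ordering), E[R] = 2*n_A*n_B/(n_A+n_B) + 1 = 2*6*6/12 + 1 = 7.0000.
        Var[R] = 2*n_A*n_B*(2*n_A*n_B - n_A - n_B) / ((n_A+n_B)^2 * (n_A+n_B-1)) = 4320/1584 = 2.7273.
        SD[R] = 1.6514.
Step 4: Continuity-corrected z = (R - 0.5 - E[R]) / SD[R] = (8 - 0.5 - 7.0000) / 1.6514 = 0.3028.
Step 5: Two-sided p-value via normal approximation = 2*(1 - Phi(|z|)) = 0.762069.
Step 6: alpha = 0.1. fail to reject H0.

R = 8, z = 0.3028, p = 0.762069, fail to reject H0.


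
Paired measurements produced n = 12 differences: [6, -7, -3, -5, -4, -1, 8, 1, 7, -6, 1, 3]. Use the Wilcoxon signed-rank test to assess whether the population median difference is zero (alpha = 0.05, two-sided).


Step 1: Drop any zero differences (none here) and take |d_i|.
|d| = [6, 7, 3, 5, 4, 1, 8, 1, 7, 6, 1, 3]
Step 2: Midrank |d_i| (ties get averaged ranks).
ranks: |6|->8.5, |7|->10.5, |3|->4.5, |5|->7, |4|->6, |1|->2, |8|->12, |1|->2, |7|->10.5, |6|->8.5, |1|->2, |3|->4.5
Step 3: Attach original signs; sum ranks with positive sign and with negative sign.
W+ = 8.5 + 12 + 2 + 10.5 + 2 + 4.5 = 39.5
W- = 10.5 + 4.5 + 7 + 6 + 2 + 8.5 = 38.5
(Check: W+ + W- = 78 should equal n(n+1)/2 = 78.)
Step 4: Test statistic W = min(W+, W-) = 38.5.
Step 5: Ties in |d|, so use the tie-corrected normal approximation.
        E[W] = n(n+1)/4 = 12*13/4 = 39.
        Tie groups: |d|=1 (t=3), |d|=3 (t=2), |d|=6 (t=2), |d|=7 (t=2); sum(t^3 - t) = 42.
        Var[W] = n(n+1)(2n+1)/24 - sum(t^3-t)/48 = 3900/24 - 42/48 = 161.625.
        z = (W - E[W]) / sqrt(Var[W]) = (38.5 - 39) / 12.7132 = -0.0393.
        Two-sided p = 2*Phi(z) = 0.968628.
Step 6: alpha = 0.05. fail to reject H0.

W+ = 39.5, W- = 38.5, W = min = 38.5, p = 0.968628, fail to reject H0.


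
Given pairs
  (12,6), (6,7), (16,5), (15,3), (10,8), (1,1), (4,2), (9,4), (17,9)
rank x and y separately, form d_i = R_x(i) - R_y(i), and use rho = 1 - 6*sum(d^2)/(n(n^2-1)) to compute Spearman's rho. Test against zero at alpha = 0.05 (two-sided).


Step 1: Rank x and y separately (midranks; no ties here).
rank(x): 12->6, 6->3, 16->8, 15->7, 10->5, 1->1, 4->2, 9->4, 17->9
rank(y): 6->6, 7->7, 5->5, 3->3, 8->8, 1->1, 2->2, 4->4, 9->9
Step 2: d_i = R_x(i) - R_y(i); compute d_i^2.
  (6-6)^2=0, (3-7)^2=16, (8-5)^2=9, (7-3)^2=16, (5-8)^2=9, (1-1)^2=0, (2-2)^2=0, (4-4)^2=0, (9-9)^2=0
sum(d^2) = 50.
Step 3: rho = 1 - 6*50 / (9*(9^2 - 1)) = 1 - 300/720 = 0.583333.
Step 4: Under H0, t = rho * sqrt((n-2)/(1-rho^2)) = 1.9001 ~ t(7).
Step 5: Two-sided p-value from the t-distribution with 7 df = 0.099186.
Step 6: alpha = 0.05. fail to reject H0.

rho = 0.5833, p = 0.099186, fail to reject H0 at alpha = 0.05.


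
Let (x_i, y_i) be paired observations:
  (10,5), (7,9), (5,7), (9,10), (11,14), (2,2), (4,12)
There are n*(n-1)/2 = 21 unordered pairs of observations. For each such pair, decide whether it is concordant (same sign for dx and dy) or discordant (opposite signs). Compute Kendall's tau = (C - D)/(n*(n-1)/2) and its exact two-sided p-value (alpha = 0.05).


Step 1: Enumerate the 21 unordered pairs (i,j) with i<j and classify each by sign(x_j-x_i) * sign(y_j-y_i).
  (1,2):dx=-3,dy=+4->D; (1,3):dx=-5,dy=+2->D; (1,4):dx=-1,dy=+5->D; (1,5):dx=+1,dy=+9->C
  (1,6):dx=-8,dy=-3->C; (1,7):dx=-6,dy=+7->D; (2,3):dx=-2,dy=-2->C; (2,4):dx=+2,dy=+1->C
  (2,5):dx=+4,dy=+5->C; (2,6):dx=-5,dy=-7->C; (2,7):dx=-3,dy=+3->D; (3,4):dx=+4,dy=+3->C
  (3,5):dx=+6,dy=+7->C; (3,6):dx=-3,dy=-5->C; (3,7):dx=-1,dy=+5->D; (4,5):dx=+2,dy=+4->C
  (4,6):dx=-7,dy=-8->C; (4,7):dx=-5,dy=+2->D; (5,6):dx=-9,dy=-12->C; (5,7):dx=-7,dy=-2->C
  (6,7):dx=+2,dy=+10->C
Step 2: C = 14, D = 7, total pairs = 21.
Step 3: tau = (C - D)/(n(n-1)/2) = (14 - 7)/21 = 0.333333.
Step 4: Exact two-sided p-value (enumerate n! = 5040 permutations of y under H0): p = 0.381349.
Step 5: alpha = 0.05. fail to reject H0.

tau_b = 0.3333 (C=14, D=7), p = 0.381349, fail to reject H0.


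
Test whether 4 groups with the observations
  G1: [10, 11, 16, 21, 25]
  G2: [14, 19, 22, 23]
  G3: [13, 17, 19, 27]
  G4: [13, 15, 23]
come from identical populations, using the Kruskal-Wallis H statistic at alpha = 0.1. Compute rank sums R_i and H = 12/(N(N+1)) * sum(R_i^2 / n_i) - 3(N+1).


Step 1: Combine all N = 16 observations and assign midranks.
sorted (value, group, rank): (10,G1,1), (11,G1,2), (13,G3,3.5), (13,G4,3.5), (14,G2,5), (15,G4,6), (16,G1,7), (17,G3,8), (19,G2,9.5), (19,G3,9.5), (21,G1,11), (22,G2,12), (23,G2,13.5), (23,G4,13.5), (25,G1,15), (27,G3,16)
Step 2: Sum ranks within each group.
R_1 = 36 (n_1 = 5)
R_2 = 40 (n_2 = 4)
R_3 = 37 (n_3 = 4)
R_4 = 23 (n_4 = 3)
Step 3: H = 12/(N(N+1)) * sum(R_i^2/n_i) - 3(N+1)
     = 12/(16*17) * (36^2/5 + 40^2/4 + 37^2/4 + 23^2/3) - 3*17
     = 0.044118 * 1177.78 - 51
     = 0.961029.
Step 4: Ties present; correction factor C = 1 - 18/(16^3 - 16) = 0.995588. Corrected H = 0.961029 / 0.995588 = 0.965288.
Step 5: Under H0, H ~ chi^2(3); p-value = 0.809650.
Step 6: alpha = 0.1. fail to reject H0.

H = 0.9653, df = 3, p = 0.809650, fail to reject H0.


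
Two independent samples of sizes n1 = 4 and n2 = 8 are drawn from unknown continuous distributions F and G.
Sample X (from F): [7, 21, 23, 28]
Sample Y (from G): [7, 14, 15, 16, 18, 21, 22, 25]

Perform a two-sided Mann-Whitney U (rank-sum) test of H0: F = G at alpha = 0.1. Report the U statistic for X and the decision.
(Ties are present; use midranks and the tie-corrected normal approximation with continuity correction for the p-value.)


Step 1: Combine and sort all 12 observations; assign midranks.
sorted (value, group): (7,X), (7,Y), (14,Y), (15,Y), (16,Y), (18,Y), (21,X), (21,Y), (22,Y), (23,X), (25,Y), (28,X)
ranks: 7->1.5, 7->1.5, 14->3, 15->4, 16->5, 18->6, 21->7.5, 21->7.5, 22->9, 23->10, 25->11, 28->12
Step 2: Rank sum for X: R1 = 1.5 + 7.5 + 10 + 12 = 31.
Step 3: U_X = R1 - n1(n1+1)/2 = 31 - 4*5/2 = 31 - 10 = 21.
       U_Y = n1*n2 - U_X = 32 - 21 = 11.
Step 4: Ties are present, so use the tie-corrected normal approximation (with continuity correction) for the p-value.
Step 5: p-value = 0.443097; compare to alpha = 0.1. fail to reject H0.

U_X = 21, p = 0.443097, fail to reject H0 at alpha = 0.1.


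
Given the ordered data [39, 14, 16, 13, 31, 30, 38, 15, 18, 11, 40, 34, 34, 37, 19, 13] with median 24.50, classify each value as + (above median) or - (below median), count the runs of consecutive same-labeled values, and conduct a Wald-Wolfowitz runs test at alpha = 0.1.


Step 1: Compute median = 24.50; label A = above, B = below.
Labels in order: ABBBAAABBBAAAABB  (n_A = 8, n_B = 8)
Step 2: Count runs R = 6.
Step 3: Under H0 (random ordering), E[R] = 2*n_A*n_B/(n_A+n_B) + 1 = 2*8*8/16 + 1 = 9.0000.
        Var[R] = 2*n_A*n_B*(2*n_A*n_B - n_A - n_B) / ((n_A+n_B)^2 * (n_A+n_B-1)) = 14336/3840 = 3.7333.
        SD[R] = 1.9322.
Step 4: Continuity-corrected z = (R + 0.5 - E[R]) / SD[R] = (6 + 0.5 - 9.0000) / 1.9322 = -1.2939.
Step 5: Two-sided p-value via normal approximation = 2*(1 - Phi(|z|)) = 0.195709.
Step 6: alpha = 0.1. fail to reject H0.

R = 6, z = -1.2939, p = 0.195709, fail to reject H0.


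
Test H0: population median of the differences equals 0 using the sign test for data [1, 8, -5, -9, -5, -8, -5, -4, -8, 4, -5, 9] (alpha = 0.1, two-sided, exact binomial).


Step 1: Discard zero differences. Original n = 12; n_eff = number of nonzero differences = 12.
Nonzero differences (with sign): +1, +8, -5, -9, -5, -8, -5, -4, -8, +4, -5, +9
Step 2: Count signs: positive = 4, negative = 8.
Step 3: Under H0: P(positive) = 0.5, so the number of positives S ~ Bin(12, 0.5).
Step 4: Two-sided exact p-value = sum of Bin(12,0.5) probabilities at or below the observed probability = 0.387695.
Step 5: alpha = 0.1. fail to reject H0.

n_eff = 12, pos = 4, neg = 8, p = 0.387695, fail to reject H0.


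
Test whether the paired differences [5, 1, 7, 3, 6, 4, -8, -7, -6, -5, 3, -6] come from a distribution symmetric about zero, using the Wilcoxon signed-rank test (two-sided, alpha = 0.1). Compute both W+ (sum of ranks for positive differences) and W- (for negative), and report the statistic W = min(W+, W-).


Step 1: Drop any zero differences (none here) and take |d_i|.
|d| = [5, 1, 7, 3, 6, 4, 8, 7, 6, 5, 3, 6]
Step 2: Midrank |d_i| (ties get averaged ranks).
ranks: |5|->5.5, |1|->1, |7|->10.5, |3|->2.5, |6|->8, |4|->4, |8|->12, |7|->10.5, |6|->8, |5|->5.5, |3|->2.5, |6|->8
Step 3: Attach original signs; sum ranks with positive sign and with negative sign.
W+ = 5.5 + 1 + 10.5 + 2.5 + 8 + 4 + 2.5 = 34
W- = 12 + 10.5 + 8 + 5.5 + 8 = 44
(Check: W+ + W- = 78 should equal n(n+1)/2 = 78.)
Step 4: Test statistic W = min(W+, W-) = 34.
Step 5: Ties in |d|, so use the tie-corrected normal approximation.
        E[W] = n(n+1)/4 = 12*13/4 = 39.
        Tie groups: |d|=3 (t=2), |d|=5 (t=2), |d|=6 (t=3), |d|=7 (t=2); sum(t^3 - t) = 42.
        Var[W] = n(n+1)(2n+1)/24 - sum(t^3-t)/48 = 3900/24 - 42/48 = 161.625.
        z = (W - E[W]) / sqrt(Var[W]) = (34 - 39) / 12.7132 = -0.3933.
        Two-sided p = 2*Phi(z) = 0.694103.
Step 6: alpha = 0.1. fail to reject H0.

W+ = 34, W- = 44, W = min = 34, p = 0.694103, fail to reject H0.


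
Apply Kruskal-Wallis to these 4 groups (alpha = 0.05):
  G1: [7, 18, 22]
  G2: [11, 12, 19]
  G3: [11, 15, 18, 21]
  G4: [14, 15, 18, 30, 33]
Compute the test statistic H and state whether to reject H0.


Step 1: Combine all N = 15 observations and assign midranks.
sorted (value, group, rank): (7,G1,1), (11,G2,2.5), (11,G3,2.5), (12,G2,4), (14,G4,5), (15,G3,6.5), (15,G4,6.5), (18,G1,9), (18,G3,9), (18,G4,9), (19,G2,11), (21,G3,12), (22,G1,13), (30,G4,14), (33,G4,15)
Step 2: Sum ranks within each group.
R_1 = 23 (n_1 = 3)
R_2 = 17.5 (n_2 = 3)
R_3 = 30 (n_3 = 4)
R_4 = 49.5 (n_4 = 5)
Step 3: H = 12/(N(N+1)) * sum(R_i^2/n_i) - 3(N+1)
     = 12/(15*16) * (23^2/3 + 17.5^2/3 + 30^2/4 + 49.5^2/5) - 3*16
     = 0.050000 * 993.467 - 48
     = 1.673333.
Step 4: Ties present; correction factor C = 1 - 36/(15^3 - 15) = 0.989286. Corrected H = 1.673333 / 0.989286 = 1.691456.
Step 5: Under H0, H ~ chi^2(3); p-value = 0.638835.
Step 6: alpha = 0.05. fail to reject H0.

H = 1.6915, df = 3, p = 0.638835, fail to reject H0.


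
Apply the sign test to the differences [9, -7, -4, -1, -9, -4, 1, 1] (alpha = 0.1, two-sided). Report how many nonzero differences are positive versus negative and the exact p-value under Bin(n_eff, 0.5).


Step 1: Discard zero differences. Original n = 8; n_eff = number of nonzero differences = 8.
Nonzero differences (with sign): +9, -7, -4, -1, -9, -4, +1, +1
Step 2: Count signs: positive = 3, negative = 5.
Step 3: Under H0: P(positive) = 0.5, so the number of positives S ~ Bin(8, 0.5).
Step 4: Two-sided exact p-value = sum of Bin(8,0.5) probabilities at or below the observed probability = 0.726562.
Step 5: alpha = 0.1. fail to reject H0.

n_eff = 8, pos = 3, neg = 5, p = 0.726562, fail to reject H0.


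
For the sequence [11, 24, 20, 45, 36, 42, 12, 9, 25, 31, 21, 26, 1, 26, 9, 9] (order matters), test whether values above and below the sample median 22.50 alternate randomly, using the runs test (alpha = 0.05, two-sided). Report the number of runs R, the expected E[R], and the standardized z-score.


Step 1: Compute median = 22.50; label A = above, B = below.
Labels in order: BABAAABBAABABABB  (n_A = 8, n_B = 8)
Step 2: Count runs R = 11.
Step 3: Under H0 (random ordering), E[R] = 2*n_A*n_B/(n_A+n_B) + 1 = 2*8*8/16 + 1 = 9.0000.
        Var[R] = 2*n_A*n_B*(2*n_A*n_B - n_A - n_B) / ((n_A+n_B)^2 * (n_A+n_B-1)) = 14336/3840 = 3.7333.
        SD[R] = 1.9322.
Step 4: Continuity-corrected z = (R - 0.5 - E[R]) / SD[R] = (11 - 0.5 - 9.0000) / 1.9322 = 0.7763.
Step 5: Two-sided p-value via normal approximation = 2*(1 - Phi(|z|)) = 0.437558.
Step 6: alpha = 0.05. fail to reject H0.

R = 11, z = 0.7763, p = 0.437558, fail to reject H0.


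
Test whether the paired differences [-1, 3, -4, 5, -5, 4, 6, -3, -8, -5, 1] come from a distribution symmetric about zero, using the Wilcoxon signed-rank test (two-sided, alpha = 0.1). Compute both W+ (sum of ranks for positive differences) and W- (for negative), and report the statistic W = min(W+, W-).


Step 1: Drop any zero differences (none here) and take |d_i|.
|d| = [1, 3, 4, 5, 5, 4, 6, 3, 8, 5, 1]
Step 2: Midrank |d_i| (ties get averaged ranks).
ranks: |1|->1.5, |3|->3.5, |4|->5.5, |5|->8, |5|->8, |4|->5.5, |6|->10, |3|->3.5, |8|->11, |5|->8, |1|->1.5
Step 3: Attach original signs; sum ranks with positive sign and with negative sign.
W+ = 3.5 + 8 + 5.5 + 10 + 1.5 = 28.5
W- = 1.5 + 5.5 + 8 + 3.5 + 11 + 8 = 37.5
(Check: W+ + W- = 66 should equal n(n+1)/2 = 66.)
Step 4: Test statistic W = min(W+, W-) = 28.5.
Step 5: Ties in |d|, so use the tie-corrected normal approximation.
        E[W] = n(n+1)/4 = 11*12/4 = 33.
        Tie groups: |d|=1 (t=2), |d|=3 (t=2), |d|=4 (t=2), |d|=5 (t=3); sum(t^3 - t) = 42.
        Var[W] = n(n+1)(2n+1)/24 - sum(t^3-t)/48 = 3036/24 - 42/48 = 125.625.
        z = (W - E[W]) / sqrt(Var[W]) = (28.5 - 33) / 11.2083 = -0.4015.
        Two-sided p = 2*Phi(z) = 0.688060.
Step 6: alpha = 0.1. fail to reject H0.

W+ = 28.5, W- = 37.5, W = min = 28.5, p = 0.688060, fail to reject H0.


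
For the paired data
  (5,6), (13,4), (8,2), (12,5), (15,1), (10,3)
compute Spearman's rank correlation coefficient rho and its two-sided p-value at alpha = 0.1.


Step 1: Rank x and y separately (midranks; no ties here).
rank(x): 5->1, 13->5, 8->2, 12->4, 15->6, 10->3
rank(y): 6->6, 4->4, 2->2, 5->5, 1->1, 3->3
Step 2: d_i = R_x(i) - R_y(i); compute d_i^2.
  (1-6)^2=25, (5-4)^2=1, (2-2)^2=0, (4-5)^2=1, (6-1)^2=25, (3-3)^2=0
sum(d^2) = 52.
Step 3: rho = 1 - 6*52 / (6*(6^2 - 1)) = 1 - 312/210 = -0.485714.
Step 4: Under H0, t = rho * sqrt((n-2)/(1-rho^2)) = -1.1113 ~ t(4).
Step 5: Two-sided p-value from the t-distribution with 4 df = 0.328723.
Step 6: alpha = 0.1. fail to reject H0.

rho = -0.4857, p = 0.328723, fail to reject H0 at alpha = 0.1.


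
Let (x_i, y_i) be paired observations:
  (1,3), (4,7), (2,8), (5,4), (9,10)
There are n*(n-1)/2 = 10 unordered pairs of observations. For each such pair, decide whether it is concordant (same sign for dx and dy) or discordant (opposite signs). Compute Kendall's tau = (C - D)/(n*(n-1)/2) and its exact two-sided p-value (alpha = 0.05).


Step 1: Enumerate the 10 unordered pairs (i,j) with i<j and classify each by sign(x_j-x_i) * sign(y_j-y_i).
  (1,2):dx=+3,dy=+4->C; (1,3):dx=+1,dy=+5->C; (1,4):dx=+4,dy=+1->C; (1,5):dx=+8,dy=+7->C
  (2,3):dx=-2,dy=+1->D; (2,4):dx=+1,dy=-3->D; (2,5):dx=+5,dy=+3->C; (3,4):dx=+3,dy=-4->D
  (3,5):dx=+7,dy=+2->C; (4,5):dx=+4,dy=+6->C
Step 2: C = 7, D = 3, total pairs = 10.
Step 3: tau = (C - D)/(n(n-1)/2) = (7 - 3)/10 = 0.400000.
Step 4: Exact two-sided p-value (enumerate n! = 120 permutations of y under H0): p = 0.483333.
Step 5: alpha = 0.05. fail to reject H0.

tau_b = 0.4000 (C=7, D=3), p = 0.483333, fail to reject H0.


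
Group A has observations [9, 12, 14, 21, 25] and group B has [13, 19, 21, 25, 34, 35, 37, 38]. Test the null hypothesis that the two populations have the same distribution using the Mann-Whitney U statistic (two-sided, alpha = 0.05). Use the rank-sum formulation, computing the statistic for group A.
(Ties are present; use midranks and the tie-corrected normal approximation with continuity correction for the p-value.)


Step 1: Combine and sort all 13 observations; assign midranks.
sorted (value, group): (9,X), (12,X), (13,Y), (14,X), (19,Y), (21,X), (21,Y), (25,X), (25,Y), (34,Y), (35,Y), (37,Y), (38,Y)
ranks: 9->1, 12->2, 13->3, 14->4, 19->5, 21->6.5, 21->6.5, 25->8.5, 25->8.5, 34->10, 35->11, 37->12, 38->13
Step 2: Rank sum for X: R1 = 1 + 2 + 4 + 6.5 + 8.5 = 22.
Step 3: U_X = R1 - n1(n1+1)/2 = 22 - 5*6/2 = 22 - 15 = 7.
       U_Y = n1*n2 - U_X = 40 - 7 = 33.
Step 4: Ties are present, so use the tie-corrected normal approximation (with continuity correction) for the p-value.
Step 5: p-value = 0.066526; compare to alpha = 0.05. fail to reject H0.

U_X = 7, p = 0.066526, fail to reject H0 at alpha = 0.05.


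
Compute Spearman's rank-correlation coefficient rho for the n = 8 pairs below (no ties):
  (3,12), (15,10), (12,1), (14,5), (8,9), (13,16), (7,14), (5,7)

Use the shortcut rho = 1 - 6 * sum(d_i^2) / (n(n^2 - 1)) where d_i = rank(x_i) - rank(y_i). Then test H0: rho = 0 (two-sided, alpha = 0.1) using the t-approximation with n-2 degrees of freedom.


Step 1: Rank x and y separately (midranks; no ties here).
rank(x): 3->1, 15->8, 12->5, 14->7, 8->4, 13->6, 7->3, 5->2
rank(y): 12->6, 10->5, 1->1, 5->2, 9->4, 16->8, 14->7, 7->3
Step 2: d_i = R_x(i) - R_y(i); compute d_i^2.
  (1-6)^2=25, (8-5)^2=9, (5-1)^2=16, (7-2)^2=25, (4-4)^2=0, (6-8)^2=4, (3-7)^2=16, (2-3)^2=1
sum(d^2) = 96.
Step 3: rho = 1 - 6*96 / (8*(8^2 - 1)) = 1 - 576/504 = -0.142857.
Step 4: Under H0, t = rho * sqrt((n-2)/(1-rho^2)) = -0.3536 ~ t(6).
Step 5: Two-sided p-value from the t-distribution with 6 df = 0.735765.
Step 6: alpha = 0.1. fail to reject H0.

rho = -0.1429, p = 0.735765, fail to reject H0 at alpha = 0.1.


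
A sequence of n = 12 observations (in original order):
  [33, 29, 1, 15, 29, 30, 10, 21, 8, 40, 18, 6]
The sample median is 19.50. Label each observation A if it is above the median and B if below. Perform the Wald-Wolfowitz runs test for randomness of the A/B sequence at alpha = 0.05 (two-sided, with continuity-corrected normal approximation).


Step 1: Compute median = 19.50; label A = above, B = below.
Labels in order: AABBAABABABB  (n_A = 6, n_B = 6)
Step 2: Count runs R = 8.
Step 3: Under H0 (random ordering), E[R] = 2*n_A*n_B/(n_A+n_B) + 1 = 2*6*6/12 + 1 = 7.0000.
        Var[R] = 2*n_A*n_B*(2*n_A*n_B - n_A - n_B) / ((n_A+n_B)^2 * (n_A+n_B-1)) = 4320/1584 = 2.7273.
        SD[R] = 1.6514.
Step 4: Continuity-corrected z = (R - 0.5 - E[R]) / SD[R] = (8 - 0.5 - 7.0000) / 1.6514 = 0.3028.
Step 5: Two-sided p-value via normal approximation = 2*(1 - Phi(|z|)) = 0.762069.
Step 6: alpha = 0.05. fail to reject H0.

R = 8, z = 0.3028, p = 0.762069, fail to reject H0.


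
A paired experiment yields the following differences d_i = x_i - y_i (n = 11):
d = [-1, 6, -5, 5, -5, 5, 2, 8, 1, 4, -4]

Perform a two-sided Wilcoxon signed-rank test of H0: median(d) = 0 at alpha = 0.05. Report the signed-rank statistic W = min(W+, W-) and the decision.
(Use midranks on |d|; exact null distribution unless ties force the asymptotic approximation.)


Step 1: Drop any zero differences (none here) and take |d_i|.
|d| = [1, 6, 5, 5, 5, 5, 2, 8, 1, 4, 4]
Step 2: Midrank |d_i| (ties get averaged ranks).
ranks: |1|->1.5, |6|->10, |5|->7.5, |5|->7.5, |5|->7.5, |5|->7.5, |2|->3, |8|->11, |1|->1.5, |4|->4.5, |4|->4.5
Step 3: Attach original signs; sum ranks with positive sign and with negative sign.
W+ = 10 + 7.5 + 7.5 + 3 + 11 + 1.5 + 4.5 = 45
W- = 1.5 + 7.5 + 7.5 + 4.5 = 21
(Check: W+ + W- = 66 should equal n(n+1)/2 = 66.)
Step 4: Test statistic W = min(W+, W-) = 21.
Step 5: Ties in |d|, so use the tie-corrected normal approximation.
        E[W] = n(n+1)/4 = 11*12/4 = 33.
        Tie groups: |d|=1 (t=2), |d|=4 (t=2), |d|=5 (t=4); sum(t^3 - t) = 72.
        Var[W] = n(n+1)(2n+1)/24 - sum(t^3-t)/48 = 3036/24 - 72/48 = 125.
        z = (W - E[W]) / sqrt(Var[W]) = (21 - 33) / 11.1803 = -1.0733.
        Two-sided p = 2*Phi(z) = 0.283131.
Step 6: alpha = 0.05. fail to reject H0.

W+ = 45, W- = 21, W = min = 21, p = 0.283131, fail to reject H0.


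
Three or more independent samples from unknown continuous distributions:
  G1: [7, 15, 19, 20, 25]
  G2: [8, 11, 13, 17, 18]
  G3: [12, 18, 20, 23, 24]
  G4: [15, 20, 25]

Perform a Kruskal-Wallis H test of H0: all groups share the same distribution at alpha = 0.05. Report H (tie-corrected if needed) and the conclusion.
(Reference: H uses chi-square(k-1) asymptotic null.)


Step 1: Combine all N = 18 observations and assign midranks.
sorted (value, group, rank): (7,G1,1), (8,G2,2), (11,G2,3), (12,G3,4), (13,G2,5), (15,G1,6.5), (15,G4,6.5), (17,G2,8), (18,G2,9.5), (18,G3,9.5), (19,G1,11), (20,G1,13), (20,G3,13), (20,G4,13), (23,G3,15), (24,G3,16), (25,G1,17.5), (25,G4,17.5)
Step 2: Sum ranks within each group.
R_1 = 49 (n_1 = 5)
R_2 = 27.5 (n_2 = 5)
R_3 = 57.5 (n_3 = 5)
R_4 = 37 (n_4 = 3)
Step 3: H = 12/(N(N+1)) * sum(R_i^2/n_i) - 3(N+1)
     = 12/(18*19) * (49^2/5 + 27.5^2/5 + 57.5^2/5 + 37^2/3) - 3*19
     = 0.035088 * 1749.03 - 57
     = 4.369591.
Step 4: Ties present; correction factor C = 1 - 42/(18^3 - 18) = 0.992776. Corrected H = 4.369591 / 0.992776 = 4.401386.
Step 5: Under H0, H ~ chi^2(3); p-value = 0.221257.
Step 6: alpha = 0.05. fail to reject H0.

H = 4.4014, df = 3, p = 0.221257, fail to reject H0.


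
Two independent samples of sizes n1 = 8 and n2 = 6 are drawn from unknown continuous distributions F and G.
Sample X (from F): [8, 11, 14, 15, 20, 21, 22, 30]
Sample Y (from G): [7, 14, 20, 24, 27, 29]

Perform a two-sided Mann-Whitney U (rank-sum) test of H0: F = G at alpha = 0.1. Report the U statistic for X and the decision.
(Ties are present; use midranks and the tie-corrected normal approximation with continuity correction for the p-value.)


Step 1: Combine and sort all 14 observations; assign midranks.
sorted (value, group): (7,Y), (8,X), (11,X), (14,X), (14,Y), (15,X), (20,X), (20,Y), (21,X), (22,X), (24,Y), (27,Y), (29,Y), (30,X)
ranks: 7->1, 8->2, 11->3, 14->4.5, 14->4.5, 15->6, 20->7.5, 20->7.5, 21->9, 22->10, 24->11, 27->12, 29->13, 30->14
Step 2: Rank sum for X: R1 = 2 + 3 + 4.5 + 6 + 7.5 + 9 + 10 + 14 = 56.
Step 3: U_X = R1 - n1(n1+1)/2 = 56 - 8*9/2 = 56 - 36 = 20.
       U_Y = n1*n2 - U_X = 48 - 20 = 28.
Step 4: Ties are present, so use the tie-corrected normal approximation (with continuity correction) for the p-value.
Step 5: p-value = 0.650661; compare to alpha = 0.1. fail to reject H0.

U_X = 20, p = 0.650661, fail to reject H0 at alpha = 0.1.


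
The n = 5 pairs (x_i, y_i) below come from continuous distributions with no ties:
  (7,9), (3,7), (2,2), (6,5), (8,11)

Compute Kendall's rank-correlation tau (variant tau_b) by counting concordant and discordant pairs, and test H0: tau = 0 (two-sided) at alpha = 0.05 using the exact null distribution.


Step 1: Enumerate the 10 unordered pairs (i,j) with i<j and classify each by sign(x_j-x_i) * sign(y_j-y_i).
  (1,2):dx=-4,dy=-2->C; (1,3):dx=-5,dy=-7->C; (1,4):dx=-1,dy=-4->C; (1,5):dx=+1,dy=+2->C
  (2,3):dx=-1,dy=-5->C; (2,4):dx=+3,dy=-2->D; (2,5):dx=+5,dy=+4->C; (3,4):dx=+4,dy=+3->C
  (3,5):dx=+6,dy=+9->C; (4,5):dx=+2,dy=+6->C
Step 2: C = 9, D = 1, total pairs = 10.
Step 3: tau = (C - D)/(n(n-1)/2) = (9 - 1)/10 = 0.800000.
Step 4: Exact two-sided p-value (enumerate n! = 120 permutations of y under H0): p = 0.083333.
Step 5: alpha = 0.05. fail to reject H0.

tau_b = 0.8000 (C=9, D=1), p = 0.083333, fail to reject H0.


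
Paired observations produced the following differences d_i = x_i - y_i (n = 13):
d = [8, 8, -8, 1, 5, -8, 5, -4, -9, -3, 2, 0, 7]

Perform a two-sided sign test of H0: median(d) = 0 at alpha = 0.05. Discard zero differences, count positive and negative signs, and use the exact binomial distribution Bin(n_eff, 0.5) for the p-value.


Step 1: Discard zero differences. Original n = 13; n_eff = number of nonzero differences = 12.
Nonzero differences (with sign): +8, +8, -8, +1, +5, -8, +5, -4, -9, -3, +2, +7
Step 2: Count signs: positive = 7, negative = 5.
Step 3: Under H0: P(positive) = 0.5, so the number of positives S ~ Bin(12, 0.5).
Step 4: Two-sided exact p-value = sum of Bin(12,0.5) probabilities at or below the observed probability = 0.774414.
Step 5: alpha = 0.05. fail to reject H0.

n_eff = 12, pos = 7, neg = 5, p = 0.774414, fail to reject H0.


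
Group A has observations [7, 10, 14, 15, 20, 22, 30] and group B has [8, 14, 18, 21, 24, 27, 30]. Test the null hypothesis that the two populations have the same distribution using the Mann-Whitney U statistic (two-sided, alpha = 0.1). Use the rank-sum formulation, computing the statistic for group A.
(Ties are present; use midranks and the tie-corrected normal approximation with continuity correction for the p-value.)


Step 1: Combine and sort all 14 observations; assign midranks.
sorted (value, group): (7,X), (8,Y), (10,X), (14,X), (14,Y), (15,X), (18,Y), (20,X), (21,Y), (22,X), (24,Y), (27,Y), (30,X), (30,Y)
ranks: 7->1, 8->2, 10->3, 14->4.5, 14->4.5, 15->6, 18->7, 20->8, 21->9, 22->10, 24->11, 27->12, 30->13.5, 30->13.5
Step 2: Rank sum for X: R1 = 1 + 3 + 4.5 + 6 + 8 + 10 + 13.5 = 46.
Step 3: U_X = R1 - n1(n1+1)/2 = 46 - 7*8/2 = 46 - 28 = 18.
       U_Y = n1*n2 - U_X = 49 - 18 = 31.
Step 4: Ties are present, so use the tie-corrected normal approximation (with continuity correction) for the p-value.
Step 5: p-value = 0.442284; compare to alpha = 0.1. fail to reject H0.

U_X = 18, p = 0.442284, fail to reject H0 at alpha = 0.1.


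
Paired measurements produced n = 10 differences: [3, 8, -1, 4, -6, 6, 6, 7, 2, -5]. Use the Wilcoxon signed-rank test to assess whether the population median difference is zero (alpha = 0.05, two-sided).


Step 1: Drop any zero differences (none here) and take |d_i|.
|d| = [3, 8, 1, 4, 6, 6, 6, 7, 2, 5]
Step 2: Midrank |d_i| (ties get averaged ranks).
ranks: |3|->3, |8|->10, |1|->1, |4|->4, |6|->7, |6|->7, |6|->7, |7|->9, |2|->2, |5|->5
Step 3: Attach original signs; sum ranks with positive sign and with negative sign.
W+ = 3 + 10 + 4 + 7 + 7 + 9 + 2 = 42
W- = 1 + 7 + 5 = 13
(Check: W+ + W- = 55 should equal n(n+1)/2 = 55.)
Step 4: Test statistic W = min(W+, W-) = 13.
Step 5: Ties in |d|, so use the tie-corrected normal approximation.
        E[W] = n(n+1)/4 = 10*11/4 = 27.5.
        Tie groups: |d|=6 (t=3); sum(t^3 - t) = 24.
        Var[W] = n(n+1)(2n+1)/24 - sum(t^3-t)/48 = 2310/24 - 24/48 = 95.75.
        z = (W - E[W]) / sqrt(Var[W]) = (13 - 27.5) / 9.7852 = -1.4818.
        Two-sided p = 2*Phi(z) = 0.138385.
Step 6: alpha = 0.05. fail to reject H0.

W+ = 42, W- = 13, W = min = 13, p = 0.138385, fail to reject H0.


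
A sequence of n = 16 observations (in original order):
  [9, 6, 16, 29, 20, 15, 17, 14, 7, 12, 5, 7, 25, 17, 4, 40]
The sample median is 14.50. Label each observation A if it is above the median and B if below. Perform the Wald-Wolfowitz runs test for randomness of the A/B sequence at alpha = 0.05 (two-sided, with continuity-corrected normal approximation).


Step 1: Compute median = 14.50; label A = above, B = below.
Labels in order: BBAAAAABBBBBAABA  (n_A = 8, n_B = 8)
Step 2: Count runs R = 6.
Step 3: Under H0 (random ordering), E[R] = 2*n_A*n_B/(n_A+n_B) + 1 = 2*8*8/16 + 1 = 9.0000.
        Var[R] = 2*n_A*n_B*(2*n_A*n_B - n_A - n_B) / ((n_A+n_B)^2 * (n_A+n_B-1)) = 14336/3840 = 3.7333.
        SD[R] = 1.9322.
Step 4: Continuity-corrected z = (R + 0.5 - E[R]) / SD[R] = (6 + 0.5 - 9.0000) / 1.9322 = -1.2939.
Step 5: Two-sided p-value via normal approximation = 2*(1 - Phi(|z|)) = 0.195709.
Step 6: alpha = 0.05. fail to reject H0.

R = 6, z = -1.2939, p = 0.195709, fail to reject H0.


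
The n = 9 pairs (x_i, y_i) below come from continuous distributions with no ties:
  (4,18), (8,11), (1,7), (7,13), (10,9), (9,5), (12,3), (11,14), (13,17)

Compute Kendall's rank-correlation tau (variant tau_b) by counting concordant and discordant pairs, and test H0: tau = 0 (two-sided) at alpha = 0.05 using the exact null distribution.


Step 1: Enumerate the 36 unordered pairs (i,j) with i<j and classify each by sign(x_j-x_i) * sign(y_j-y_i).
  (1,2):dx=+4,dy=-7->D; (1,3):dx=-3,dy=-11->C; (1,4):dx=+3,dy=-5->D; (1,5):dx=+6,dy=-9->D
  (1,6):dx=+5,dy=-13->D; (1,7):dx=+8,dy=-15->D; (1,8):dx=+7,dy=-4->D; (1,9):dx=+9,dy=-1->D
  (2,3):dx=-7,dy=-4->C; (2,4):dx=-1,dy=+2->D; (2,5):dx=+2,dy=-2->D; (2,6):dx=+1,dy=-6->D
  (2,7):dx=+4,dy=-8->D; (2,8):dx=+3,dy=+3->C; (2,9):dx=+5,dy=+6->C; (3,4):dx=+6,dy=+6->C
  (3,5):dx=+9,dy=+2->C; (3,6):dx=+8,dy=-2->D; (3,7):dx=+11,dy=-4->D; (3,8):dx=+10,dy=+7->C
  (3,9):dx=+12,dy=+10->C; (4,5):dx=+3,dy=-4->D; (4,6):dx=+2,dy=-8->D; (4,7):dx=+5,dy=-10->D
  (4,8):dx=+4,dy=+1->C; (4,9):dx=+6,dy=+4->C; (5,6):dx=-1,dy=-4->C; (5,7):dx=+2,dy=-6->D
  (5,8):dx=+1,dy=+5->C; (5,9):dx=+3,dy=+8->C; (6,7):dx=+3,dy=-2->D; (6,8):dx=+2,dy=+9->C
  (6,9):dx=+4,dy=+12->C; (7,8):dx=-1,dy=+11->D; (7,9):dx=+1,dy=+14->C; (8,9):dx=+2,dy=+3->C
Step 2: C = 17, D = 19, total pairs = 36.
Step 3: tau = (C - D)/(n(n-1)/2) = (17 - 19)/36 = -0.055556.
Step 4: Exact two-sided p-value (enumerate n! = 362880 permutations of y under H0): p = 0.919455.
Step 5: alpha = 0.05. fail to reject H0.

tau_b = -0.0556 (C=17, D=19), p = 0.919455, fail to reject H0.


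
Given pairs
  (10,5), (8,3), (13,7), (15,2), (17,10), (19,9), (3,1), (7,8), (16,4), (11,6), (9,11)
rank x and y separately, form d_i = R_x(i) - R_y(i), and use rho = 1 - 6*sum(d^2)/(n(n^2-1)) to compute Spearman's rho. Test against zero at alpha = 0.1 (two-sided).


Step 1: Rank x and y separately (midranks; no ties here).
rank(x): 10->5, 8->3, 13->7, 15->8, 17->10, 19->11, 3->1, 7->2, 16->9, 11->6, 9->4
rank(y): 5->5, 3->3, 7->7, 2->2, 10->10, 9->9, 1->1, 8->8, 4->4, 6->6, 11->11
Step 2: d_i = R_x(i) - R_y(i); compute d_i^2.
  (5-5)^2=0, (3-3)^2=0, (7-7)^2=0, (8-2)^2=36, (10-10)^2=0, (11-9)^2=4, (1-1)^2=0, (2-8)^2=36, (9-4)^2=25, (6-6)^2=0, (4-11)^2=49
sum(d^2) = 150.
Step 3: rho = 1 - 6*150 / (11*(11^2 - 1)) = 1 - 900/1320 = 0.318182.
Step 4: Under H0, t = rho * sqrt((n-2)/(1-rho^2)) = 1.0069 ~ t(9).
Step 5: Two-sided p-value from the t-distribution with 9 df = 0.340298.
Step 6: alpha = 0.1. fail to reject H0.

rho = 0.3182, p = 0.340298, fail to reject H0 at alpha = 0.1.


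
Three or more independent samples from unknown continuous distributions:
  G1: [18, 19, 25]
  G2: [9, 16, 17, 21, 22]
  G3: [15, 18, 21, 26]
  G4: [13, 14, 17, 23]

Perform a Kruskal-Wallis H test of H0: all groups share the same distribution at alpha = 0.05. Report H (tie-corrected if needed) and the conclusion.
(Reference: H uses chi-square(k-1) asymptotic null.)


Step 1: Combine all N = 16 observations and assign midranks.
sorted (value, group, rank): (9,G2,1), (13,G4,2), (14,G4,3), (15,G3,4), (16,G2,5), (17,G2,6.5), (17,G4,6.5), (18,G1,8.5), (18,G3,8.5), (19,G1,10), (21,G2,11.5), (21,G3,11.5), (22,G2,13), (23,G4,14), (25,G1,15), (26,G3,16)
Step 2: Sum ranks within each group.
R_1 = 33.5 (n_1 = 3)
R_2 = 37 (n_2 = 5)
R_3 = 40 (n_3 = 4)
R_4 = 25.5 (n_4 = 4)
Step 3: H = 12/(N(N+1)) * sum(R_i^2/n_i) - 3(N+1)
     = 12/(16*17) * (33.5^2/3 + 37^2/5 + 40^2/4 + 25.5^2/4) - 3*17
     = 0.044118 * 1210.45 - 51
     = 2.402022.
Step 4: Ties present; correction factor C = 1 - 18/(16^3 - 16) = 0.995588. Corrected H = 2.402022 / 0.995588 = 2.412666.
Step 5: Under H0, H ~ chi^2(3); p-value = 0.491281.
Step 6: alpha = 0.05. fail to reject H0.

H = 2.4127, df = 3, p = 0.491281, fail to reject H0.


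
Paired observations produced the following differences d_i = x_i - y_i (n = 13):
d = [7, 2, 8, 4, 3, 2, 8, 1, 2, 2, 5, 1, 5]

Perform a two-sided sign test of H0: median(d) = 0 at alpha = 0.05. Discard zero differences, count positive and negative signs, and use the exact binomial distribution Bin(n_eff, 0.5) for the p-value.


Step 1: Discard zero differences. Original n = 13; n_eff = number of nonzero differences = 13.
Nonzero differences (with sign): +7, +2, +8, +4, +3, +2, +8, +1, +2, +2, +5, +1, +5
Step 2: Count signs: positive = 13, negative = 0.
Step 3: Under H0: P(positive) = 0.5, so the number of positives S ~ Bin(13, 0.5).
Step 4: Two-sided exact p-value = sum of Bin(13,0.5) probabilities at or below the observed probability = 0.000244.
Step 5: alpha = 0.05. reject H0.

n_eff = 13, pos = 13, neg = 0, p = 0.000244, reject H0.


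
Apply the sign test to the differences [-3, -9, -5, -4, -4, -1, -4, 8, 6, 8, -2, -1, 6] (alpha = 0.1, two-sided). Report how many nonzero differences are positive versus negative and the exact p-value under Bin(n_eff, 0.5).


Step 1: Discard zero differences. Original n = 13; n_eff = number of nonzero differences = 13.
Nonzero differences (with sign): -3, -9, -5, -4, -4, -1, -4, +8, +6, +8, -2, -1, +6
Step 2: Count signs: positive = 4, negative = 9.
Step 3: Under H0: P(positive) = 0.5, so the number of positives S ~ Bin(13, 0.5).
Step 4: Two-sided exact p-value = sum of Bin(13,0.5) probabilities at or below the observed probability = 0.266846.
Step 5: alpha = 0.1. fail to reject H0.

n_eff = 13, pos = 4, neg = 9, p = 0.266846, fail to reject H0.


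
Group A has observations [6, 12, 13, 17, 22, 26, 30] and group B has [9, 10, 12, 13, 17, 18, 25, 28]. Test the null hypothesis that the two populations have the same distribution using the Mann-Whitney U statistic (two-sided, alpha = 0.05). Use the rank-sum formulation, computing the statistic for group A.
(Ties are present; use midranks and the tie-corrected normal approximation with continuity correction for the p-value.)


Step 1: Combine and sort all 15 observations; assign midranks.
sorted (value, group): (6,X), (9,Y), (10,Y), (12,X), (12,Y), (13,X), (13,Y), (17,X), (17,Y), (18,Y), (22,X), (25,Y), (26,X), (28,Y), (30,X)
ranks: 6->1, 9->2, 10->3, 12->4.5, 12->4.5, 13->6.5, 13->6.5, 17->8.5, 17->8.5, 18->10, 22->11, 25->12, 26->13, 28->14, 30->15
Step 2: Rank sum for X: R1 = 1 + 4.5 + 6.5 + 8.5 + 11 + 13 + 15 = 59.5.
Step 3: U_X = R1 - n1(n1+1)/2 = 59.5 - 7*8/2 = 59.5 - 28 = 31.5.
       U_Y = n1*n2 - U_X = 56 - 31.5 = 24.5.
Step 4: Ties are present, so use the tie-corrected normal approximation (with continuity correction) for the p-value.
Step 5: p-value = 0.727753; compare to alpha = 0.05. fail to reject H0.

U_X = 31.5, p = 0.727753, fail to reject H0 at alpha = 0.05.


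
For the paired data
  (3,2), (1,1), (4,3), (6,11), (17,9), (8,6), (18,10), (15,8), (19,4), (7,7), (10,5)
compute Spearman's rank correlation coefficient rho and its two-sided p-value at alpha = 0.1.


Step 1: Rank x and y separately (midranks; no ties here).
rank(x): 3->2, 1->1, 4->3, 6->4, 17->9, 8->6, 18->10, 15->8, 19->11, 7->5, 10->7
rank(y): 2->2, 1->1, 3->3, 11->11, 9->9, 6->6, 10->10, 8->8, 4->4, 7->7, 5->5
Step 2: d_i = R_x(i) - R_y(i); compute d_i^2.
  (2-2)^2=0, (1-1)^2=0, (3-3)^2=0, (4-11)^2=49, (9-9)^2=0, (6-6)^2=0, (10-10)^2=0, (8-8)^2=0, (11-4)^2=49, (5-7)^2=4, (7-5)^2=4
sum(d^2) = 106.
Step 3: rho = 1 - 6*106 / (11*(11^2 - 1)) = 1 - 636/1320 = 0.518182.
Step 4: Under H0, t = rho * sqrt((n-2)/(1-rho^2)) = 1.8176 ~ t(9).
Step 5: Two-sided p-value from the t-distribution with 9 df = 0.102492.
Step 6: alpha = 0.1. fail to reject H0.

rho = 0.5182, p = 0.102492, fail to reject H0 at alpha = 0.1.


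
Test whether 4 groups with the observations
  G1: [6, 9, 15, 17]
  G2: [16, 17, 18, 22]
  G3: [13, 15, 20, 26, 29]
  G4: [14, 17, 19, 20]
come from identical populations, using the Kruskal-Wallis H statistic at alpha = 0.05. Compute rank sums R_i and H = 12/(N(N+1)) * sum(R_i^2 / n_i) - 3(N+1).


Step 1: Combine all N = 17 observations and assign midranks.
sorted (value, group, rank): (6,G1,1), (9,G1,2), (13,G3,3), (14,G4,4), (15,G1,5.5), (15,G3,5.5), (16,G2,7), (17,G1,9), (17,G2,9), (17,G4,9), (18,G2,11), (19,G4,12), (20,G3,13.5), (20,G4,13.5), (22,G2,15), (26,G3,16), (29,G3,17)
Step 2: Sum ranks within each group.
R_1 = 17.5 (n_1 = 4)
R_2 = 42 (n_2 = 4)
R_3 = 55 (n_3 = 5)
R_4 = 38.5 (n_4 = 4)
Step 3: H = 12/(N(N+1)) * sum(R_i^2/n_i) - 3(N+1)
     = 12/(17*18) * (17.5^2/4 + 42^2/4 + 55^2/5 + 38.5^2/4) - 3*18
     = 0.039216 * 1493.12 - 54
     = 4.553922.
Step 4: Ties present; correction factor C = 1 - 36/(17^3 - 17) = 0.992647. Corrected H = 4.553922 / 0.992647 = 4.587654.
Step 5: Under H0, H ~ chi^2(3); p-value = 0.204604.
Step 6: alpha = 0.05. fail to reject H0.

H = 4.5877, df = 3, p = 0.204604, fail to reject H0.
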